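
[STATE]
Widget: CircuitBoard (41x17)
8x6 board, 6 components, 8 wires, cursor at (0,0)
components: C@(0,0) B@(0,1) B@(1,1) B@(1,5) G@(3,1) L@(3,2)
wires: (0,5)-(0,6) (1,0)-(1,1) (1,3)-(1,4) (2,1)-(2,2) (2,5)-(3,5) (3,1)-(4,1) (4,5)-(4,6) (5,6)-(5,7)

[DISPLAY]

   0 1 2 3 4 5 6 7                       
0  [C]  B               · ─ ·            
                                         
1   · ─ B       · ─ ·   B                
                                         
2       · ─ ·           ·                
                        │                
3       G   L           ·                
        │                                
4       ·               · ─ ·            
                                         
5                           · ─ ·        
Cursor: (0,0)                            
                                         
                                         
                                         
                                         


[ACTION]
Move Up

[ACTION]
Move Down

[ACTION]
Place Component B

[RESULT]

   0 1 2 3 4 5 6 7                       
0   C   B               · ─ ·            
                                         
1  [B]─ B       · ─ ·   B                
                                         
2       · ─ ·           ·                
                        │                
3       G   L           ·                
        │                                
4       ·               · ─ ·            
                                         
5                           · ─ ·        
Cursor: (1,0)                            
                                         
                                         
                                         
                                         


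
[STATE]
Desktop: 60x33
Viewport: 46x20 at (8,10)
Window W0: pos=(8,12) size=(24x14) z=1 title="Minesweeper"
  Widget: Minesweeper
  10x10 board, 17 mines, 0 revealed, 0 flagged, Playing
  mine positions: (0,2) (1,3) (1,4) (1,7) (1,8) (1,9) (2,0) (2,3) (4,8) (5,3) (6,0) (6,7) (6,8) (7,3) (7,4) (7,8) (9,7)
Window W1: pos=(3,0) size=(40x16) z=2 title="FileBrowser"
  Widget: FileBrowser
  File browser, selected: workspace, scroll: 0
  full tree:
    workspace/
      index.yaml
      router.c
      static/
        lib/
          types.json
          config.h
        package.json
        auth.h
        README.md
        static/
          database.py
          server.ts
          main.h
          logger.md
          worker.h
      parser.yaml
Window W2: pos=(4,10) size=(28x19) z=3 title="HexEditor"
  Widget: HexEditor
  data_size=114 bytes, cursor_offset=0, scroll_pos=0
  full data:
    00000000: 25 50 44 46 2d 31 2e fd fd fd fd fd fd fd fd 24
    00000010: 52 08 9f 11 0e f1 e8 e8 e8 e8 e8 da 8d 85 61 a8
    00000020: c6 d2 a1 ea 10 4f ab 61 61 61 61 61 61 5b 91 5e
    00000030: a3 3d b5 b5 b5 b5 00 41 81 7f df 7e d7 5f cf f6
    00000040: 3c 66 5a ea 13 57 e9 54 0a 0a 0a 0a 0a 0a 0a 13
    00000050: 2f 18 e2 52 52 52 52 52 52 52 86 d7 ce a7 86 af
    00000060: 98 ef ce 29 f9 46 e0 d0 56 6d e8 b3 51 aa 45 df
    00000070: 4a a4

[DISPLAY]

━━━━━━━━━━━━━━━━━━━━━━━┓          ┃           
xEditor                ┃          ┃           
───────────────────────┨          ┃           
00000  25 50 44 46 2d 3┃          ┃           
00010  52 08 9f 11 0e f┃          ┃           
00020  c6 d2 a1 ea 10 4┃━━━━━━━━━━┛           
00030  a3 3d b5 b5 b5 b┃                      
00040  3c 66 5a ea 13 5┃                      
00050  2f 18 e2 52 52 5┃                      
00060  98 ef ce 29 f9 4┃                      
00070  4a a4           ┃                      
                       ┃                      
                       ┃                      
                       ┃                      
                       ┃                      
                       ┃                      
                       ┃                      
                       ┃                      
━━━━━━━━━━━━━━━━━━━━━━━┛                      
                                              


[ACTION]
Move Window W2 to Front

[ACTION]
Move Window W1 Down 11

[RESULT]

━━━━━━━━━━━━━━━━━━━━━━━┓                      
xEditor                ┃━━━━━━━━━━┓           
───────────────────────┨          ┃           
00000  25 50 44 46 2d 3┃──────────┨           
00010  52 08 9f 11 0e f┃          ┃           
00020  c6 d2 a1 ea 10 4┃          ┃           
00030  a3 3d b5 b5 b5 b┃          ┃           
00040  3c 66 5a ea 13 5┃          ┃           
00050  2f 18 e2 52 52 5┃          ┃           
00060  98 ef ce 29 f9 4┃          ┃           
00070  4a a4           ┃          ┃           
                       ┃          ┃           
                       ┃          ┃           
                       ┃          ┃           
                       ┃          ┃           
                       ┃          ┃           
                       ┃━━━━━━━━━━┛           
                       ┃                      
━━━━━━━━━━━━━━━━━━━━━━━┛                      
                                              


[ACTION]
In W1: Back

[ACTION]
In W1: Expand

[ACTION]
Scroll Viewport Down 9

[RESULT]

00000  25 50 44 46 2d 3┃──────────┨           
00010  52 08 9f 11 0e f┃          ┃           
00020  c6 d2 a1 ea 10 4┃          ┃           
00030  a3 3d b5 b5 b5 b┃          ┃           
00040  3c 66 5a ea 13 5┃          ┃           
00050  2f 18 e2 52 52 5┃          ┃           
00060  98 ef ce 29 f9 4┃          ┃           
00070  4a a4           ┃          ┃           
                       ┃          ┃           
                       ┃          ┃           
                       ┃          ┃           
                       ┃          ┃           
                       ┃          ┃           
                       ┃━━━━━━━━━━┛           
                       ┃                      
━━━━━━━━━━━━━━━━━━━━━━━┛                      
                                              
                                              
                                              
                                              


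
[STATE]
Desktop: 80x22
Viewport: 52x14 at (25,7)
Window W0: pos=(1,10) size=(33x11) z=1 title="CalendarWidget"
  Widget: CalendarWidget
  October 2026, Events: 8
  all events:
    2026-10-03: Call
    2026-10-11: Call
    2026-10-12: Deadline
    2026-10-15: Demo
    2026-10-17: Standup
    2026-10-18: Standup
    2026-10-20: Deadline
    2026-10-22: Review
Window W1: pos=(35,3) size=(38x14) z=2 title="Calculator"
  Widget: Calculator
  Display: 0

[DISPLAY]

          ┃┌───┬───┬───┬───┐                   ┃    
          ┃│ 7 │ 8 │ 9 │ ÷ │                   ┃    
          ┃├───┼───┼───┼───┤                   ┃    
━━━━━━━━┓ ┃│ 4 │ 5 │ 6 │ × │                   ┃    
        ┃ ┃├───┼───┼───┼───┤                   ┃    
────────┨ ┃│ 1 │ 2 │ 3 │ - │                   ┃    
        ┃ ┃├───┼───┼───┼───┤                   ┃    
        ┃ ┃│ 0 │ . │ = │ + │                   ┃    
        ┃ ┃└───┴───┴───┴───┘                   ┃    
        ┃ ┗━━━━━━━━━━━━━━━━━━━━━━━━━━━━━━━━━━━━┛    
*       ┃                                           
        ┃                                           
        ┃                                           
━━━━━━━━┛                                           


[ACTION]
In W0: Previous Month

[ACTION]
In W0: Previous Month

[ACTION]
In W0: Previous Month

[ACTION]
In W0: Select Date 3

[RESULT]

          ┃┌───┬───┬───┬───┐                   ┃    
          ┃│ 7 │ 8 │ 9 │ ÷ │                   ┃    
          ┃├───┼───┼───┼───┤                   ┃    
━━━━━━━━┓ ┃│ 4 │ 5 │ 6 │ × │                   ┃    
        ┃ ┃├───┼───┼───┼───┤                   ┃    
────────┨ ┃│ 1 │ 2 │ 3 │ - │                   ┃    
        ┃ ┃├───┼───┼───┼───┤                   ┃    
        ┃ ┃│ 0 │ . │ = │ + │                   ┃    
        ┃ ┃└───┴───┴───┴───┘                   ┃    
        ┃ ┗━━━━━━━━━━━━━━━━━━━━━━━━━━━━━━━━━━━━┛    
        ┃                                           
        ┃                                           
        ┃                                           
━━━━━━━━┛                                           


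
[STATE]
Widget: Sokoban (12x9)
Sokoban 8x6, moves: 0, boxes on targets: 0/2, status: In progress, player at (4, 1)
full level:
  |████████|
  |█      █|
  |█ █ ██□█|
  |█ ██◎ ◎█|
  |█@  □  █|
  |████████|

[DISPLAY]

████████    
█      █    
█ █ ██□█    
█ ██◎ ◎█    
█@  □  █    
████████    
Moves: 0  0/
            
            


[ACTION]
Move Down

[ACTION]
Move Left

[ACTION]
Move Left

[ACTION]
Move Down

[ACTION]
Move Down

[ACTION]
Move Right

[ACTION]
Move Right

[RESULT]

████████    
█      █    
█ █ ██□█    
█ ██◎ ◎█    
█  @□  █    
████████    
Moves: 2  0/
            
            


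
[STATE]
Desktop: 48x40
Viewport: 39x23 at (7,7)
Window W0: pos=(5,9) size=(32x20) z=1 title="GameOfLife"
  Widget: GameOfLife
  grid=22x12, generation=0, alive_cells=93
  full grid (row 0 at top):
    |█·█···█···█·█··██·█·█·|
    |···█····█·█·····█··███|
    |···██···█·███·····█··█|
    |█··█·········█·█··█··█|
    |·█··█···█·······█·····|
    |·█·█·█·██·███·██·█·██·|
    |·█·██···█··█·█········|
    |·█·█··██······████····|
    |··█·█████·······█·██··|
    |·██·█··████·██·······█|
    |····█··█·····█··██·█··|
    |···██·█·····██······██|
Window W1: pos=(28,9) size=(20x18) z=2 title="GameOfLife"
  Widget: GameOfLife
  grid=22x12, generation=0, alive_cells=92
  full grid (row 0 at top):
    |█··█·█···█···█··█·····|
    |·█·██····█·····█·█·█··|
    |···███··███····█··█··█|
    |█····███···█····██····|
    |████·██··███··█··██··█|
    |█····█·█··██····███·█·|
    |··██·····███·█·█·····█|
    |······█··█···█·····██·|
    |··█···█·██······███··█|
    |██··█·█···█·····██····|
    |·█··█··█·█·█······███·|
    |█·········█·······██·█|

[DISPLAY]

                                       
                                       
━━━━━━━━━━━━━━━━━━━━━┏━━━━━━━━━━━━━━━━━
GameOfLife           ┃ GameOfLife      
─────────────────────┠─────────────────
en: 0                ┃Gen: 0           
·█···█···█·█··██·█·█·┃·█·█···█···█··█··
··█····█·█·····█··███┃·██····█·····█·█·
··██···█·███·····█··█┃·███··███····█··█
··█·········█·█··█··█┃···███···█····██·
█··█···█·······█·····┃██·██··███··█··██
█·█·█·██·███·██·█·██·┃···█·█··██····███
█·██···█··█·█········┃██·····███·█·█···
█·█··██······████····┃····█··█···█·····
·█·█████·······█·██··┃█···█·██······███
██·█··████·██·······█┃··█·█···█·····██·
···█··█·····█··██·█··┃··█··█·█·█······█
··██·█·····██······██┃········█·······█
                     ┃                 
                     ┗━━━━━━━━━━━━━━━━━
                             ┃         
━━━━━━━━━━━━━━━━━━━━━━━━━━━━━┛         
                                       


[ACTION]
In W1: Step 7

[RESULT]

                                       
                                       
━━━━━━━━━━━━━━━━━━━━━┏━━━━━━━━━━━━━━━━━
GameOfLife           ┃ GameOfLife      
─────────────────────┠─────────────────
en: 0                ┃Gen: 7           
·█···█···█·█··██·█·█·┃·················
··█····█·█·····█··███┃···········██····
··██···█·███·····█··█┃····█············
··█·········█·█··█··█┃···█·██······█···
█··█···█·······█·····┃··███········██··
█·█·█·██·███·██·█·██·┃··███·█·█·██·█·██
█·██···█··█·█········┃··███··█·█····███
█·█··██······████····┃··██··██·········
·█·█████·······█·██··┃···█·███··█······
██·█··████·██·······█┃··███·····██·····
···█··█·····█··██·█··┃·········██······
··██·█·····██······██┃·················
                     ┃                 
                     ┗━━━━━━━━━━━━━━━━━
                             ┃         
━━━━━━━━━━━━━━━━━━━━━━━━━━━━━┛         
                                       


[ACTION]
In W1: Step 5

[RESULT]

                                       
                                       
━━━━━━━━━━━━━━━━━━━━━┏━━━━━━━━━━━━━━━━━
GameOfLife           ┃ GameOfLife      
─────────────────────┠─────────────────
en: 0                ┃Gen: 12          
·█···█···█·█··██·█·█·┃·················
··█····█·█·····█··███┃·············█···
··██···█·███·····█··█┃····██·····██·█··
··█·········█·█··█··█┃····█·█····██·██·
█··█···█·······█·····┃······█·····█····
█·█·█·██·███·██·█·██·┃······██·███·····
█·██···█··█·█········┃·······█··██·····
█·█··██······████····┃·····██·····██···
·█·█████·······█·██··┃·····██····█·█···
██·█··████·██·······█┃·················
···█··█·····█··██·█··┃·····███·█·██····
··██·█·····██······██┃·····█····█······
                     ┃                 
                     ┗━━━━━━━━━━━━━━━━━
                             ┃         
━━━━━━━━━━━━━━━━━━━━━━━━━━━━━┛         
                                       


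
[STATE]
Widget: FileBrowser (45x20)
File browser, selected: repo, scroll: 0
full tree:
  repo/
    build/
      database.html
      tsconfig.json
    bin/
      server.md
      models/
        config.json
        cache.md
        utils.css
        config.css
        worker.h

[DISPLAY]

> [-] repo/                                  
    [+] build/                               
    [+] bin/                                 
                                             
                                             
                                             
                                             
                                             
                                             
                                             
                                             
                                             
                                             
                                             
                                             
                                             
                                             
                                             
                                             
                                             


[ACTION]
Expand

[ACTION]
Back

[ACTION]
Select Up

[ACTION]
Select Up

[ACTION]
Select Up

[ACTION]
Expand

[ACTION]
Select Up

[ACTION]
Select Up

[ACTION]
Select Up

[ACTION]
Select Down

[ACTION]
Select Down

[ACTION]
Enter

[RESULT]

  [-] repo/                                  
    [+] build/                               
  > [-] bin/                                 
      server.md                              
      [+] models/                            
                                             
                                             
                                             
                                             
                                             
                                             
                                             
                                             
                                             
                                             
                                             
                                             
                                             
                                             
                                             


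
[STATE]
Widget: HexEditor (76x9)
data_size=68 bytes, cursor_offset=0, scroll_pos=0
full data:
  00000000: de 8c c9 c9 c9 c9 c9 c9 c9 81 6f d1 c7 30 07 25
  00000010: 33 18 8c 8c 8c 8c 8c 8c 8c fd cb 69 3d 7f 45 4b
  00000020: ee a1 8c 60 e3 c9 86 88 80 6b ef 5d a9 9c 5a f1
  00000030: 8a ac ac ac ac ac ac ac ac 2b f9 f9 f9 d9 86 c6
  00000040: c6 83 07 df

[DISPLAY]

00000000  DE 8c c9 c9 c9 c9 c9 c9  c9 81 6f d1 c7 30 07 25  |..........o..0.
00000010  33 18 8c 8c 8c 8c 8c 8c  8c fd cb 69 3d 7f 45 4b  |3..........i=.E
00000020  ee a1 8c 60 e3 c9 86 88  80 6b ef 5d a9 9c 5a f1  |...`.....k.]..Z
00000030  8a ac ac ac ac ac ac ac  ac 2b f9 f9 f9 d9 86 c6  |.........+.....
00000040  c6 83 07 df                                       |....           
                                                                            
                                                                            
                                                                            
                                                                            


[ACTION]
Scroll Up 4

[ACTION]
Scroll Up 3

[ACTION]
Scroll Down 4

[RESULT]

00000040  c6 83 07 df                                       |....           
                                                                            
                                                                            
                                                                            
                                                                            
                                                                            
                                                                            
                                                                            
                                                                            


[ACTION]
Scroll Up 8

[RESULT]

00000000  DE 8c c9 c9 c9 c9 c9 c9  c9 81 6f d1 c7 30 07 25  |..........o..0.
00000010  33 18 8c 8c 8c 8c 8c 8c  8c fd cb 69 3d 7f 45 4b  |3..........i=.E
00000020  ee a1 8c 60 e3 c9 86 88  80 6b ef 5d a9 9c 5a f1  |...`.....k.]..Z
00000030  8a ac ac ac ac ac ac ac  ac 2b f9 f9 f9 d9 86 c6  |.........+.....
00000040  c6 83 07 df                                       |....           
                                                                            
                                                                            
                                                                            
                                                                            


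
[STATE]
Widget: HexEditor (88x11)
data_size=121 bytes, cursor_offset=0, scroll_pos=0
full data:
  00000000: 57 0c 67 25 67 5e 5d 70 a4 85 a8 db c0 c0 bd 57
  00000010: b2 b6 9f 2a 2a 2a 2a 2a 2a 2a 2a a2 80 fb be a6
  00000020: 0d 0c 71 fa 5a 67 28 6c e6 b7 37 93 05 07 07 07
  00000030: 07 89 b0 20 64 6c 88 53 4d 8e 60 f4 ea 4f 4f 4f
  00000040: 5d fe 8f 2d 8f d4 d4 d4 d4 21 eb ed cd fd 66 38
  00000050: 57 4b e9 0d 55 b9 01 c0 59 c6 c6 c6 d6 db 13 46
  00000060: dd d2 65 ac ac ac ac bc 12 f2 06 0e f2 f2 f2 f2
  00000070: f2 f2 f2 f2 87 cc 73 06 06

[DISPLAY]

00000000  57 0c 67 25 67 5e 5d 70  a4 85 a8 db c0 c0 bd 57  |W.g%g^]p.......W|          
00000010  b2 b6 9f 2a 2a 2a 2a 2a  2a 2a 2a a2 80 fb be a6  |...********.....|          
00000020  0d 0c 71 fa 5a 67 28 6c  e6 b7 37 93 05 07 07 07  |..q.Zg(l..7.....|          
00000030  07 89 b0 20 64 6c 88 53  4d 8e 60 f4 ea 4f 4f 4f  |... dl.SM.`..OOO|          
00000040  5d fe 8f 2d 8f d4 d4 d4  d4 21 eb ed cd fd 66 38  |]..-.....!....f8|          
00000050  57 4b e9 0d 55 b9 01 c0  59 c6 c6 c6 d6 db 13 46  |WK..U...Y......F|          
00000060  dd d2 65 ac ac ac ac bc  12 f2 06 0e f2 f2 f2 f2  |..e.............|          
00000070  f2 f2 f2 f2 87 cc 73 06  06                       |......s..       |          
                                                                                        
                                                                                        
                                                                                        


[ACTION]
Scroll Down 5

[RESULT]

00000050  57 4b e9 0d 55 b9 01 c0  59 c6 c6 c6 d6 db 13 46  |WK..U...Y......F|          
00000060  dd d2 65 ac ac ac ac bc  12 f2 06 0e f2 f2 f2 f2  |..e.............|          
00000070  f2 f2 f2 f2 87 cc 73 06  06                       |......s..       |          
                                                                                        
                                                                                        
                                                                                        
                                                                                        
                                                                                        
                                                                                        
                                                                                        
                                                                                        


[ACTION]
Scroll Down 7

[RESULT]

00000070  f2 f2 f2 f2 87 cc 73 06  06                       |......s..       |          
                                                                                        
                                                                                        
                                                                                        
                                                                                        
                                                                                        
                                                                                        
                                                                                        
                                                                                        
                                                                                        
                                                                                        


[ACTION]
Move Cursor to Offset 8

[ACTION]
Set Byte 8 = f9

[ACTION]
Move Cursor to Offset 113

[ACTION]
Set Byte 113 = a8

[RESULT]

00000070  f2 A8 f2 f2 87 cc 73 06  06                       |......s..       |          
                                                                                        
                                                                                        
                                                                                        
                                                                                        
                                                                                        
                                                                                        
                                                                                        
                                                                                        
                                                                                        
                                                                                        


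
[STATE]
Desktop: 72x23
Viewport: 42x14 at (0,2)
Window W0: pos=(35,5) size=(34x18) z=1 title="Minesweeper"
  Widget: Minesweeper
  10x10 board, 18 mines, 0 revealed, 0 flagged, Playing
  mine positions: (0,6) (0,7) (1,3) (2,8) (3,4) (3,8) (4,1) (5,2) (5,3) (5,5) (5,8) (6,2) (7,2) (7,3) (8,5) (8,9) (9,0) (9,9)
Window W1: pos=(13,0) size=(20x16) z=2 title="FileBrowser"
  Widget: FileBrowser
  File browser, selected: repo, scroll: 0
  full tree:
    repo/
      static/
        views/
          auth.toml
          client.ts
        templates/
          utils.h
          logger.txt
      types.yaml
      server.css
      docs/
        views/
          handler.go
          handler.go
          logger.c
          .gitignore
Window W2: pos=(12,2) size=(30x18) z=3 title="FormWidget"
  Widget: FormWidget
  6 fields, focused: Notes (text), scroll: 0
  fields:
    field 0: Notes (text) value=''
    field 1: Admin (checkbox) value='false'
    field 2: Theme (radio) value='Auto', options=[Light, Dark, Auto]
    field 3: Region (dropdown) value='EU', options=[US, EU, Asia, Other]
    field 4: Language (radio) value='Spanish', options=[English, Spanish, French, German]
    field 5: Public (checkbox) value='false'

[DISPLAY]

            ┏━━━━━━━━━━━━━━━━━━━━━━━━━━━━┓
            ┃ FormWidget                 ┃
            ┠────────────────────────────┨
            ┃> Notes:      [            ]┃
            ┃  Admin:      [ ]           ┃
            ┃  Theme:      ( ) Light  ( )┃
            ┃  Region:     [EU         ▼]┃
            ┃  Language:   ( ) English  (┃
            ┃  Public:     [ ]           ┃
            ┃                            ┃
            ┃                            ┃
            ┃                            ┃
            ┃                            ┃
            ┃                            ┃


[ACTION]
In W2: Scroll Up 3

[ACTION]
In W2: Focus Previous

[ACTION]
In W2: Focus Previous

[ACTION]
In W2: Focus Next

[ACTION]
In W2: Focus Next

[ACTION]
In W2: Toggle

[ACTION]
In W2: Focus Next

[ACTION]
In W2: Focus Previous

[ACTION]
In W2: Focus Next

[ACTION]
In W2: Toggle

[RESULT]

            ┏━━━━━━━━━━━━━━━━━━━━━━━━━━━━┓
            ┃ FormWidget                 ┃
            ┠────────────────────────────┨
            ┃  Notes:      [            ]┃
            ┃> Admin:      [x]           ┃
            ┃  Theme:      ( ) Light  ( )┃
            ┃  Region:     [EU         ▼]┃
            ┃  Language:   ( ) English  (┃
            ┃  Public:     [ ]           ┃
            ┃                            ┃
            ┃                            ┃
            ┃                            ┃
            ┃                            ┃
            ┃                            ┃


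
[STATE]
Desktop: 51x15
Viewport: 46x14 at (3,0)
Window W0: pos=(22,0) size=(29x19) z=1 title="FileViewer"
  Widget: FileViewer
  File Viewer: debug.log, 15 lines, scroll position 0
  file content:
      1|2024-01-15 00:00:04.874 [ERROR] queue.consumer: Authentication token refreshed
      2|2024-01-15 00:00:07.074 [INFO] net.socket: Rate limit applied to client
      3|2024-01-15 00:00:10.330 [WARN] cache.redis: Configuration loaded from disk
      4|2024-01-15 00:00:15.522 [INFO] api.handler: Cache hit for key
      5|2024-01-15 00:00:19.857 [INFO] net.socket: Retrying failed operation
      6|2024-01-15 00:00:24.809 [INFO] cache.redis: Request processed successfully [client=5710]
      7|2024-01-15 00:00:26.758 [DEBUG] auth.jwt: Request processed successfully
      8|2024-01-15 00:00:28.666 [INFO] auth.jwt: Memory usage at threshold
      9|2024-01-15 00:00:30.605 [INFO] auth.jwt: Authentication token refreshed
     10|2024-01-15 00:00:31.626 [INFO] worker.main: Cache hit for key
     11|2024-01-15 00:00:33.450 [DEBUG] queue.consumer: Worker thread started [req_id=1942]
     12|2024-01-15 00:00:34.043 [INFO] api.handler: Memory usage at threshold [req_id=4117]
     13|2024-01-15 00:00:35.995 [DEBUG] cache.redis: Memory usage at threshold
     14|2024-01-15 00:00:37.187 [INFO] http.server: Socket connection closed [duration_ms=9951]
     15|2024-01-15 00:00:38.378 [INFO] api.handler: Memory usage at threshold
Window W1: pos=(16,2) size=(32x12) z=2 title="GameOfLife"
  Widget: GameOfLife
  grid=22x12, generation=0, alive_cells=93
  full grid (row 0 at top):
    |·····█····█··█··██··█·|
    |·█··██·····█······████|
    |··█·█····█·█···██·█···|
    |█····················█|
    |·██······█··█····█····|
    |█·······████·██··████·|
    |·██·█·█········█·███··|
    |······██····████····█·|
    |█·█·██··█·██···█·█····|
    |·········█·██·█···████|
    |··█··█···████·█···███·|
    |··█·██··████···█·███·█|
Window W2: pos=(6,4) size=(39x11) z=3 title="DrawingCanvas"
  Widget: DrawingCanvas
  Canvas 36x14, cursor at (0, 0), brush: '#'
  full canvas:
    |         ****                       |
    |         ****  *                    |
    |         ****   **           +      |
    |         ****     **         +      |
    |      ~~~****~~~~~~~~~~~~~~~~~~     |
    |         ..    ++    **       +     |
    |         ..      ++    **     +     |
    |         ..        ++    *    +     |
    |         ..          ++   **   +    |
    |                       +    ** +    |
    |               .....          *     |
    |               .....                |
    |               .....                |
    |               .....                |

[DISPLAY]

                   ┏━━━━━━━━━━━━━━━━━━━━━━━━━━
                   ┃ FileViewer               
             ┏━━━━━━━━━━━━━━━━━━━━━━━━━━━━━━┓─
             ┃ GameOfLife                   ┃E
   ┏━━━━━━━━━━━━━━━━━━━━━━━━━━━━━━━━━━━━━┓──┨I
   ┃ DrawingCanvas                       ┃  ┃W
   ┠─────────────────────────────────────┨  ┃I
   ┃+        ****                        ┃  ┃I
   ┃         ****  *                     ┃  ┃I
   ┃         ****   **           +       ┃  ┃D
   ┃         ****     **         +       ┃  ┃I
   ┃      ~~~****~~~~~~~~~~~~~~~~~~      ┃  ┃I
   ┃         ..    ++    **       +      ┃  ┃I
   ┃         ..      ++    **     +      ┃━━┛D


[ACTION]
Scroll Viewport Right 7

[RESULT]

                 ┏━━━━━━━━━━━━━━━━━━━━━━━━━━━┓
                 ┃ FileViewer                ┃
           ┏━━━━━━━━━━━━━━━━━━━━━━━━━━━━━━┓──┨
           ┃ GameOfLife                   ┃E▲┃
 ┏━━━━━━━━━━━━━━━━━━━━━━━━━━━━━━━━━━━━━┓──┨I█┃
 ┃ DrawingCanvas                       ┃  ┃W░┃
 ┠─────────────────────────────────────┨  ┃I░┃
 ┃+        ****                        ┃  ┃I░┃
 ┃         ****  *                     ┃  ┃I░┃
 ┃         ****   **           +       ┃  ┃D░┃
 ┃         ****     **         +       ┃  ┃I░┃
 ┃      ~~~****~~~~~~~~~~~~~~~~~~      ┃  ┃I░┃
 ┃         ..    ++    **       +      ┃  ┃I░┃
 ┃         ..      ++    **     +      ┃━━┛D░┃


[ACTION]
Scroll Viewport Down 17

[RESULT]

                 ┃ FileViewer                ┃
           ┏━━━━━━━━━━━━━━━━━━━━━━━━━━━━━━┓──┨
           ┃ GameOfLife                   ┃E▲┃
 ┏━━━━━━━━━━━━━━━━━━━━━━━━━━━━━━━━━━━━━┓──┨I█┃
 ┃ DrawingCanvas                       ┃  ┃W░┃
 ┠─────────────────────────────────────┨  ┃I░┃
 ┃+        ****                        ┃  ┃I░┃
 ┃         ****  *                     ┃  ┃I░┃
 ┃         ****   **           +       ┃  ┃D░┃
 ┃         ****     **         +       ┃  ┃I░┃
 ┃      ~~~****~~~~~~~~~~~~~~~~~~      ┃  ┃I░┃
 ┃         ..    ++    **       +      ┃  ┃I░┃
 ┃         ..      ++    **     +      ┃━━┛D░┃
 ┗━━━━━━━━━━━━━━━━━━━━━━━━━━━━━━━━━━━━━┛3 [I░┃


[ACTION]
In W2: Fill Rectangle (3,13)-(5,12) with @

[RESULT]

                 ┃ FileViewer                ┃
           ┏━━━━━━━━━━━━━━━━━━━━━━━━━━━━━━┓──┨
           ┃ GameOfLife                   ┃E▲┃
 ┏━━━━━━━━━━━━━━━━━━━━━━━━━━━━━━━━━━━━━┓──┨I█┃
 ┃ DrawingCanvas                       ┃  ┃W░┃
 ┠─────────────────────────────────────┨  ┃I░┃
 ┃+        ****                        ┃  ┃I░┃
 ┃         ****  *                     ┃  ┃I░┃
 ┃         ****   **           +       ┃  ┃D░┃
 ┃         ***@@    **         +       ┃  ┃I░┃
 ┃      ~~~***@@~~~~~~~~~~~~~~~~~      ┃  ┃I░┃
 ┃         .. @@ ++    **       +      ┃  ┃I░┃
 ┃         ..      ++    **     +      ┃━━┛D░┃
 ┗━━━━━━━━━━━━━━━━━━━━━━━━━━━━━━━━━━━━━┛3 [I░┃


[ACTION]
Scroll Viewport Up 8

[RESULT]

                 ┏━━━━━━━━━━━━━━━━━━━━━━━━━━━┓
                 ┃ FileViewer                ┃
           ┏━━━━━━━━━━━━━━━━━━━━━━━━━━━━━━┓──┨
           ┃ GameOfLife                   ┃E▲┃
 ┏━━━━━━━━━━━━━━━━━━━━━━━━━━━━━━━━━━━━━┓──┨I█┃
 ┃ DrawingCanvas                       ┃  ┃W░┃
 ┠─────────────────────────────────────┨  ┃I░┃
 ┃+        ****                        ┃  ┃I░┃
 ┃         ****  *                     ┃  ┃I░┃
 ┃         ****   **           +       ┃  ┃D░┃
 ┃         ***@@    **         +       ┃  ┃I░┃
 ┃      ~~~***@@~~~~~~~~~~~~~~~~~      ┃  ┃I░┃
 ┃         .. @@ ++    **       +      ┃  ┃I░┃
 ┃         ..      ++    **     +      ┃━━┛D░┃


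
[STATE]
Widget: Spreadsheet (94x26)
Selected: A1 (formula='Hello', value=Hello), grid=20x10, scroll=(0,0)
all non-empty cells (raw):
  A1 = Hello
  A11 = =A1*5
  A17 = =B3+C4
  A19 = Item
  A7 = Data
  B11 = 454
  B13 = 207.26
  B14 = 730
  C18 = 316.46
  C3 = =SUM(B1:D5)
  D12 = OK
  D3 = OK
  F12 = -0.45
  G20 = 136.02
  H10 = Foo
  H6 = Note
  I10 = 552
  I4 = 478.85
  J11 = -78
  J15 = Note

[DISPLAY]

A1: Hello                                                                                     
       A       B       C       D       E       F       G       H       I       J              
----------------------------------------------------------------------------------------------
  1 [Hello]        0       0       0       0       0       0       0       0       0          
  2        0       0       0       0       0       0       0       0       0       0          
  3        0       0#CIRC!  OK             0       0       0       0       0       0          
  4        0       0       0       0       0       0       0       0  478.85       0          
  5        0       0       0       0       0       0       0       0       0       0          
  6        0       0       0       0       0       0       0Note           0       0          
  7 Data           0       0       0       0       0       0       0       0       0          
  8        0       0       0       0       0       0       0       0       0       0          
  9        0       0       0       0       0       0       0       0       0       0          
 10        0       0       0       0       0       0       0Foo          552       0          
 11 #ERR!        454       0       0       0       0       0       0       0     -78          
 12        0       0       0OK             0   -0.45       0       0       0       0          
 13        0  207.26       0       0       0       0       0       0       0       0          
 14        0     730       0       0       0       0       0       0       0       0          
 15        0       0       0       0       0       0       0       0       0Note              
 16        0       0       0       0       0       0       0       0       0       0          
 17        0       0       0       0       0       0       0       0       0       0          
 18        0       0  316.46       0       0       0       0       0       0       0          
 19 Item           0       0       0       0       0       0       0       0       0          
 20        0       0       0       0       0       0  136.02       0       0       0          
                                                                                              
                                                                                              
                                                                                              


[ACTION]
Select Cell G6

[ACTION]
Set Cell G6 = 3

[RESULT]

G6: 3                                                                                         
       A       B       C       D       E       F       G       H       I       J              
----------------------------------------------------------------------------------------------
  1 Hello          0       0       0       0       0       0       0       0       0          
  2        0       0       0       0       0       0       0       0       0       0          
  3        0       0#CIRC!  OK             0       0       0       0       0       0          
  4        0       0       0       0       0       0       0       0  478.85       0          
  5        0       0       0       0       0       0       0       0       0       0          
  6        0       0       0       0       0       0     [3]Note           0       0          
  7 Data           0       0       0       0       0       0       0       0       0          
  8        0       0       0       0       0       0       0       0       0       0          
  9        0       0       0       0       0       0       0       0       0       0          
 10        0       0       0       0       0       0       0Foo          552       0          
 11 #ERR!        454       0       0       0       0       0       0       0     -78          
 12        0       0       0OK             0   -0.45       0       0       0       0          
 13        0  207.26       0       0       0       0       0       0       0       0          
 14        0     730       0       0       0       0       0       0       0       0          
 15        0       0       0       0       0       0       0       0       0Note              
 16        0       0       0       0       0       0       0       0       0       0          
 17        0       0       0       0       0       0       0       0       0       0          
 18        0       0  316.46       0       0       0       0       0       0       0          
 19 Item           0       0       0       0       0       0       0       0       0          
 20        0       0       0       0       0       0  136.02       0       0       0          
                                                                                              
                                                                                              
                                                                                              


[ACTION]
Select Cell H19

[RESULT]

H19:                                                                                          
       A       B       C       D       E       F       G       H       I       J              
----------------------------------------------------------------------------------------------
  1 Hello          0       0       0       0       0       0       0       0       0          
  2        0       0       0       0       0       0       0       0       0       0          
  3        0       0#CIRC!  OK             0       0       0       0       0       0          
  4        0       0       0       0       0       0       0       0  478.85       0          
  5        0       0       0       0       0       0       0       0       0       0          
  6        0       0       0       0       0       0       3Note           0       0          
  7 Data           0       0       0       0       0       0       0       0       0          
  8        0       0       0       0       0       0       0       0       0       0          
  9        0       0       0       0       0       0       0       0       0       0          
 10        0       0       0       0       0       0       0Foo          552       0          
 11 #ERR!        454       0       0       0       0       0       0       0     -78          
 12        0       0       0OK             0   -0.45       0       0       0       0          
 13        0  207.26       0       0       0       0       0       0       0       0          
 14        0     730       0       0       0       0       0       0       0       0          
 15        0       0       0       0       0       0       0       0       0Note              
 16        0       0       0       0       0       0       0       0       0       0          
 17        0       0       0       0       0       0       0       0       0       0          
 18        0       0  316.46       0       0       0       0       0       0       0          
 19 Item           0       0       0       0       0       0     [0]       0       0          
 20        0       0       0       0       0       0  136.02       0       0       0          
                                                                                              
                                                                                              
                                                                                              
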